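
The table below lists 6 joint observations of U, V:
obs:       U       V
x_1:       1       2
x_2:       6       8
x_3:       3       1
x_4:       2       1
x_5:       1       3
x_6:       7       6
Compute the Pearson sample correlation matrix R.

Step 1 — column means:
  mean(U) = (1 + 6 + 3 + 2 + 1 + 7) / 6 = 20/6 = 3.3333
  mean(V) = (2 + 8 + 1 + 1 + 3 + 6) / 6 = 21/6 = 3.5

Step 2 — sample variances and covariances s[i,j] = (1/(n-1)) · Σ_k (x_{k,i} - mean_i) · (x_{k,j} - mean_j), with n-1 = 5:
  s[U,U] = ((-2.3333)·(-2.3333) + (2.6667)·(2.6667) + (-0.3333)·(-0.3333) + (-1.3333)·(-1.3333) + (-2.3333)·(-2.3333) + (3.6667)·(3.6667)) / 5 = 33.3333/5 = 6.6667
  s[U,V] = ((-2.3333)·(-1.5) + (2.6667)·(4.5) + (-0.3333)·(-2.5) + (-1.3333)·(-2.5) + (-2.3333)·(-0.5) + (3.6667)·(2.5)) / 5 = 30/5 = 6
  s[V,V] = ((-1.5)·(-1.5) + (4.5)·(4.5) + (-2.5)·(-2.5) + (-2.5)·(-2.5) + (-0.5)·(-0.5) + (2.5)·(2.5)) / 5 = 41.5/5 = 8.3
  Sample standard deviations s_i = √(s[i,i]):
  s(U) = √(6.6667) = 2.582
  s(V) = √(8.3) = 2.881

Step 3 — r_{ij} = s_{ij} / (s_i · s_j):
  r[U,U] = 1 (diagonal).
  r[U,V] = 6 / (2.582 · 2.881) = 6 / 7.4386 = 0.8066
  r[V,V] = 1 (diagonal).

R is symmetric with unit diagonal. Assembling:

R = [[1, 0.8066],
 [0.8066, 1]]


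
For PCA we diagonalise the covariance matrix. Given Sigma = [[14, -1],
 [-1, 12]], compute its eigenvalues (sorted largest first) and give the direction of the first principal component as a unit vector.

Step 1 — characteristic polynomial of 2×2 Sigma:
  det(Sigma - λI) = λ² - trace · λ + det = 0.
  trace = 14 + 12 = 26, det = 14·12 - (-1)² = 167.
Step 2 — discriminant:
  Δ = trace² - 4·det = 676 - 668 = 8.
Step 3 — eigenvalues:
  λ = (trace ± √Δ)/2 = (26 ± 2.8284)/2,
  λ_1 = 14.4142,  λ_2 = 11.5858.

Step 4 — unit eigenvector for λ_1: solve (Sigma - λ_1 I)v = 0. First row:
  (14 - 14.4142)·v_x + (-1)·v_y = 0, i.e. (-0.4142)·v_x + (-1)·v_y = 0,
  so v ∝ (b, λ_1 - a) = (-1, 0.4142); multiply by -1 so the first entry is positive: u = (1, -0.4142).
  ||u|| = √((1)² + (-0.4142)²) = √(1.1716) ≈ 1.0824,
  v_1 = u/||u|| ≈ (0.9239, -0.3827) (||v_1|| = 1).

λ_1 = 14.4142,  λ_2 = 11.5858;  v_1 ≈ (0.9239, -0.3827)


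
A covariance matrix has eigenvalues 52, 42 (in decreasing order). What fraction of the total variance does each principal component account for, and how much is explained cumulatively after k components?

Step 1 — total variance = trace(Sigma) = Σ λ_i = 52 + 42 = 94.

Step 2 — fraction explained by component i = λ_i / Σ λ:
  PC1: 52/94 = 0.5532
  PC2: 42/94 = 0.4468

Step 3 — cumulative fraction after k components = (λ_1 + ... + λ_k) / Σ λ:
  k = 1: 52/94 = 0.5532
  k = 2: (52 + 42)/94 = 94/94 = 1

Summary (fraction, with percent):

explained: PC1 0.5532 (55.32%), PC2 0.4468 (44.68%);  cumulative: 0.5532, 1


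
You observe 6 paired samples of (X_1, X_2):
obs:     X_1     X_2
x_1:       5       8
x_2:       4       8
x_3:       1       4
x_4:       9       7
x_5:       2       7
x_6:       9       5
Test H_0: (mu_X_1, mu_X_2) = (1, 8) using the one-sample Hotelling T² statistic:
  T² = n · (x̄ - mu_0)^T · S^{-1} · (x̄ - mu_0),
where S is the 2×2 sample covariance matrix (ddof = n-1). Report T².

Step 1 — sample mean vector:
  mean(X_1) = (5 + 4 + 1 + 9 + 2 + 9) / 6 = 30/6 = 5
  mean(X_2) = (8 + 8 + 4 + 7 + 7 + 5) / 6 = 39/6 = 6.5
  x̄ = (5, 6.5),  deviation x̄ - mu_0 = (5, 6.5) - (1, 8) = (4, -1.5).

Step 2 — sample covariance matrix, S[i,j] = (1/(n-1)) · Σ_k (x_{k,i} - mean_i) · (x_{k,j} - mean_j), divisor n-1 = 5:
  S[X_1,X_1] = ((0)·(0) + (-1)·(-1) + (-4)·(-4) + (4)·(4) + (-3)·(-3) + (4)·(4)) / 5 = 58/5 = 11.6
  S[X_1,X_2] = ((0)·(1.5) + (-1)·(1.5) + (-4)·(-2.5) + (4)·(0.5) + (-3)·(0.5) + (4)·(-1.5)) / 5 = 3/5 = 0.6
  S[X_2,X_2] = ((1.5)·(1.5) + (1.5)·(1.5) + (-2.5)·(-2.5) + (0.5)·(0.5) + (0.5)·(0.5) + (-1.5)·(-1.5)) / 5 = 13.5/5 = 2.7
  S = [[11.6, 0.6],
 [0.6, 2.7]].

Step 3 — invert S. det(S) = 11.6·2.7 - (0.6)² = 30.96.
  S^{-1} = (1/det) · [[d, -b], [-b, a]] = [[0.0872, -0.0194],
 [-0.0194, 0.3747]].

Step 4 — quadratic form (x̄ - mu_0)^T · S^{-1} · (x̄ - mu_0):
  S^{-1} · (x̄ - mu_0) = (0.3779, -0.6395),
  (x̄ - mu_0)^T · [...] = (4)·(0.3779) + (-1.5)·(-0.6395) = 2.4709.

Step 5 — scale by n: T² = 6 · 2.4709 = 14.8256.

T² ≈ 14.8256


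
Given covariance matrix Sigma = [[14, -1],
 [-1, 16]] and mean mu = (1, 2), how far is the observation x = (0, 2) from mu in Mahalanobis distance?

Step 1 — centre the observation: (x - mu) = (-1, 0).

Step 2 — invert Sigma. det(Sigma) = 14·16 - (-1)² = 223.
  Sigma^{-1} = (1/det) · [[d, -b], [-b, a]] = [[0.0717, 0.0045],
 [0.0045, 0.0628]].

Step 3 — form the quadratic (x - mu)^T · Sigma^{-1} · (x - mu):
  Sigma^{-1} · (x - mu) = (-0.0717, -0.0045).
  (x - mu)^T · [Sigma^{-1} · (x - mu)] = (-1)·(-0.0717) + (0)·(-0.0045) = 0.0717.

Step 4 — take square root: d = √(0.0717) ≈ 0.2679.

d(x, mu) = √(0.0717) ≈ 0.2679


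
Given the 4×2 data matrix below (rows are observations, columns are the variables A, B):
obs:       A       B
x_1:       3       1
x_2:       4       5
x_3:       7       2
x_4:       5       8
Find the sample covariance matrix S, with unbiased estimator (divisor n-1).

Step 1 — column means:
  mean(A) = (3 + 4 + 7 + 5) / 4 = 19/4 = 4.75
  mean(B) = (1 + 5 + 2 + 8) / 4 = 16/4 = 4

Step 2 — sample covariance S[i,j] = (1/(n-1)) · Σ_k (x_{k,i} - mean_i) · (x_{k,j} - mean_j), with n-1 = 3.
  S[A,A] = ((-1.75)·(-1.75) + (-0.75)·(-0.75) + (2.25)·(2.25) + (0.25)·(0.25)) / 3 = 8.75/3 = 2.9167
  S[A,B] = ((-1.75)·(-3) + (-0.75)·(1) + (2.25)·(-2) + (0.25)·(4)) / 3 = 1/3 = 0.3333
  S[B,B] = ((-3)·(-3) + (1)·(1) + (-2)·(-2) + (4)·(4)) / 3 = 30/3 = 10

S is symmetric (S[j,i] = S[i,j]). Assembling:

S = [[2.9167, 0.3333],
 [0.3333, 10]]


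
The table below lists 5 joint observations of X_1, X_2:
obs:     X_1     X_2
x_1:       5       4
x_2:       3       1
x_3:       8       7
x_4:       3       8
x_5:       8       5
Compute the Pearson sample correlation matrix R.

Step 1 — column means:
  mean(X_1) = (5 + 3 + 8 + 3 + 8) / 5 = 27/5 = 5.4
  mean(X_2) = (4 + 1 + 7 + 8 + 5) / 5 = 25/5 = 5

Step 2 — sample variances and covariances s[i,j] = (1/(n-1)) · Σ_k (x_{k,i} - mean_i) · (x_{k,j} - mean_j), with n-1 = 4:
  s[X_1,X_1] = ((-0.4)·(-0.4) + (-2.4)·(-2.4) + (2.6)·(2.6) + (-2.4)·(-2.4) + (2.6)·(2.6)) / 4 = 25.2/4 = 6.3
  s[X_1,X_2] = ((-0.4)·(-1) + (-2.4)·(-4) + (2.6)·(2) + (-2.4)·(3) + (2.6)·(0)) / 4 = 8/4 = 2
  s[X_2,X_2] = ((-1)·(-1) + (-4)·(-4) + (2)·(2) + (3)·(3) + (0)·(0)) / 4 = 30/4 = 7.5
  Sample standard deviations s_i = √(s[i,i]):
  s(X_1) = √(6.3) = 2.51
  s(X_2) = √(7.5) = 2.7386

Step 3 — r_{ij} = s_{ij} / (s_i · s_j):
  r[X_1,X_1] = 1 (diagonal).
  r[X_1,X_2] = 2 / (2.51 · 2.7386) = 2 / 6.8739 = 0.291
  r[X_2,X_2] = 1 (diagonal).

R is symmetric with unit diagonal. Assembling:

R = [[1, 0.291],
 [0.291, 1]]


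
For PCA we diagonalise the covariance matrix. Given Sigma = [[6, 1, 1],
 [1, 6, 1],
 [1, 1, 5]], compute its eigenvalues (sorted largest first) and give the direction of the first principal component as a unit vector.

Step 1 — characteristic polynomial p(λ) = det(λI - Sigma) = λ³ - tr·λ² + c_1·λ - det, where tr = trace, c_1 = sum of the principal 2×2 minors, det = det(Sigma):
  tr = 6 + 6 + 5 = 17,
  c_1 = (6·6 - (1)²) + (6·5 - (1)²) + (6·5 - (1)²) = 35 + 29 + 29 = 93,
  det = 6·(6·5 - (1)²) - (1)·((1)·5 - (1)·(1)) + (1)·((1)·(1) - 6·(1)) = 6·(29) - (1)·(4) + (1)·(-5) = 165.
  So p(λ) = λ³ - 17λ² + 93λ - 165.
Step 2 — look for an integer root (rational root theorem: any rational root is an integer divisor of 165). Testing λ = 5:
  p(5) = 125 - 425 + 465 - 165 = 0  ✓
  Dividing out (λ - 5): p(λ) = (λ - 5)(λ² - 12λ + 33).
Step 3 — remaining eigenvalues from the quadratic λ² - 12λ + 33 = 0:
  Δ = 12² - 4·33 = 144 - 132 = 12,  λ = (12 ± √12)/2 = (12 ± 3.4641)/2 ≈ 7.7321 or 4.2679.
  Sorted: λ_1 = 7.7321,  λ_2 = 5,  λ_3 = 4.2679  (check: sum = 17 = tr ✓).

Step 4 — unit eigenvector for λ_1 ≈ 7.7321: v spans the null space of (Sigma - λ_1 I), whose rows are
  r_1 = (-1.7321, 1, 1),  r_2 = (1, -1.7321, 1),  r_3 = (1, 1, -2.7321).
  v is orthogonal to every row, so take v ∝ r_1 × r_2 = ((1)·(1) - (1)·(-1.7321), (1)·(1) - (-1.7321)·(1), (-1.7321)·(-1.7321) - (1)·(1)) ≈ (2.7321, 2.7321, 2).
  Let u = (2.7321, 2.7321, 2).
  ||u|| = √((2.7321)² + (2.7321)² + (2)²) = √(18.9282) ≈ 4.3507,  v_1 = u/||u|| ≈ (0.628, 0.628, 0.4597) (||v_1|| = 1).

λ_1 = 7.7321,  λ_2 = 5,  λ_3 = 4.2679;  v_1 ≈ (0.628, 0.628, 0.4597)


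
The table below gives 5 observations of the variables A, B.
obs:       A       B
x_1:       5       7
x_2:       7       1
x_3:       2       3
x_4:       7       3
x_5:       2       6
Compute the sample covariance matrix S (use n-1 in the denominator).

Step 1 — column means:
  mean(A) = (5 + 7 + 2 + 7 + 2) / 5 = 23/5 = 4.6
  mean(B) = (7 + 1 + 3 + 3 + 6) / 5 = 20/5 = 4

Step 2 — sample covariance S[i,j] = (1/(n-1)) · Σ_k (x_{k,i} - mean_i) · (x_{k,j} - mean_j), with n-1 = 4.
  S[A,A] = ((0.4)·(0.4) + (2.4)·(2.4) + (-2.6)·(-2.6) + (2.4)·(2.4) + (-2.6)·(-2.6)) / 4 = 25.2/4 = 6.3
  S[A,B] = ((0.4)·(3) + (2.4)·(-3) + (-2.6)·(-1) + (2.4)·(-1) + (-2.6)·(2)) / 4 = -11/4 = -2.75
  S[B,B] = ((3)·(3) + (-3)·(-3) + (-1)·(-1) + (-1)·(-1) + (2)·(2)) / 4 = 24/4 = 6

S is symmetric (S[j,i] = S[i,j]). Assembling:

S = [[6.3, -2.75],
 [-2.75, 6]]


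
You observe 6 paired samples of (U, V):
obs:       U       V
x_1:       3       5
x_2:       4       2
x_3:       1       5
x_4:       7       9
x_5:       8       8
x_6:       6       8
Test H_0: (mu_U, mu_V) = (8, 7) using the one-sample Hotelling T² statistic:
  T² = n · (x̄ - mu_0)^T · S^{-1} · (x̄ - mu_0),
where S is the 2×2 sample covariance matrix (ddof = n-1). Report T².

Step 1 — sample mean vector:
  mean(U) = (3 + 4 + 1 + 7 + 8 + 6) / 6 = 29/6 = 4.8333
  mean(V) = (5 + 2 + 5 + 9 + 8 + 8) / 6 = 37/6 = 6.1667
  x̄ = (4.8333, 6.1667),  deviation x̄ - mu_0 = (4.8333, 6.1667) - (8, 7) = (-3.1667, -0.8333).

Step 2 — sample covariance matrix, S[i,j] = (1/(n-1)) · Σ_k (x_{k,i} - mean_i) · (x_{k,j} - mean_j), divisor n-1 = 5:
  S[U,U] = ((-1.8333)·(-1.8333) + (-0.8333)·(-0.8333) + (-3.8333)·(-3.8333) + (2.1667)·(2.1667) + (3.1667)·(3.1667) + (1.1667)·(1.1667)) / 5 = 34.8333/5 = 6.9667
  S[U,V] = ((-1.8333)·(-1.1667) + (-0.8333)·(-4.1667) + (-3.8333)·(-1.1667) + (2.1667)·(2.8333) + (3.1667)·(1.8333) + (1.1667)·(1.8333)) / 5 = 24.1667/5 = 4.8333
  S[V,V] = ((-1.1667)·(-1.1667) + (-4.1667)·(-4.1667) + (-1.1667)·(-1.1667) + (2.8333)·(2.8333) + (1.8333)·(1.8333) + (1.8333)·(1.8333)) / 5 = 34.8333/5 = 6.9667
  S = [[6.9667, 4.8333],
 [4.8333, 6.9667]].

Step 3 — invert S. det(S) = 6.9667·6.9667 - (4.8333)² = 25.1733.
  S^{-1} = (1/det) · [[d, -b], [-b, a]] = [[0.2767, -0.192],
 [-0.192, 0.2767]].

Step 4 — quadratic form (x̄ - mu_0)^T · S^{-1} · (x̄ - mu_0):
  S^{-1} · (x̄ - mu_0) = (-0.7164, 0.3774),
  (x̄ - mu_0)^T · [...] = (-3.1667)·(-0.7164) + (-0.8333)·(0.3774) = 1.954.

Step 5 — scale by n: T² = 6 · 1.954 = 11.724.

T² ≈ 11.724


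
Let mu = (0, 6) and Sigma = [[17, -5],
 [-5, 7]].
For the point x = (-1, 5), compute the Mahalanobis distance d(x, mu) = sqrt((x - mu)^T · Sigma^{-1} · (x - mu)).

Step 1 — centre the observation: (x - mu) = (-1, -1).

Step 2 — invert Sigma. det(Sigma) = 17·7 - (-5)² = 94.
  Sigma^{-1} = (1/det) · [[d, -b], [-b, a]] = [[0.0745, 0.0532],
 [0.0532, 0.1809]].

Step 3 — form the quadratic (x - mu)^T · Sigma^{-1} · (x - mu):
  Sigma^{-1} · (x - mu) = (-0.1277, -0.234).
  (x - mu)^T · [Sigma^{-1} · (x - mu)] = (-1)·(-0.1277) + (-1)·(-0.234) = 0.3617.

Step 4 — take square root: d = √(0.3617) ≈ 0.6014.

d(x, mu) = √(0.3617) ≈ 0.6014


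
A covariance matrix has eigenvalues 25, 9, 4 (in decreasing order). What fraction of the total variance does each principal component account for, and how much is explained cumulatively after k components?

Step 1 — total variance = trace(Sigma) = Σ λ_i = 25 + 9 + 4 = 38.

Step 2 — fraction explained by component i = λ_i / Σ λ:
  PC1: 25/38 = 0.6579
  PC2: 9/38 = 0.2368
  PC3: 4/38 = 0.1053

Step 3 — cumulative fraction after k components = (λ_1 + ... + λ_k) / Σ λ:
  k = 1: 25/38 = 0.6579
  k = 2: (25 + 9)/38 = 34/38 = 0.8947
  k = 3: (25 + 9 + 4)/38 = 38/38 = 1

Summary (fraction, with percent):

explained: PC1 0.6579 (65.79%), PC2 0.2368 (23.68%), PC3 0.1053 (10.53%);  cumulative: 0.6579, 0.8947, 1


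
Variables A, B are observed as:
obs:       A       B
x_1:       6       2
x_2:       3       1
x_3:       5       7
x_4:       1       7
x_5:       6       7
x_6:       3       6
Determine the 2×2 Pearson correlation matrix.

Step 1 — column means:
  mean(A) = (6 + 3 + 5 + 1 + 6 + 3) / 6 = 24/6 = 4
  mean(B) = (2 + 1 + 7 + 7 + 7 + 6) / 6 = 30/6 = 5

Step 2 — sample variances and covariances s[i,j] = (1/(n-1)) · Σ_k (x_{k,i} - mean_i) · (x_{k,j} - mean_j), with n-1 = 5:
  s[A,A] = ((2)·(2) + (-1)·(-1) + (1)·(1) + (-3)·(-3) + (2)·(2) + (-1)·(-1)) / 5 = 20/5 = 4
  s[A,B] = ((2)·(-3) + (-1)·(-4) + (1)·(2) + (-3)·(2) + (2)·(2) + (-1)·(1)) / 5 = -3/5 = -0.6
  s[B,B] = ((-3)·(-3) + (-4)·(-4) + (2)·(2) + (2)·(2) + (2)·(2) + (1)·(1)) / 5 = 38/5 = 7.6
  Sample standard deviations s_i = √(s[i,i]):
  s(A) = √(4) = 2
  s(B) = √(7.6) = 2.7568

Step 3 — r_{ij} = s_{ij} / (s_i · s_j):
  r[A,A] = 1 (diagonal).
  r[A,B] = -0.6 / (2 · 2.7568) = -0.6 / 5.5136 = -0.1088
  r[B,B] = 1 (diagonal).

R is symmetric with unit diagonal. Assembling:

R = [[1, -0.1088],
 [-0.1088, 1]]


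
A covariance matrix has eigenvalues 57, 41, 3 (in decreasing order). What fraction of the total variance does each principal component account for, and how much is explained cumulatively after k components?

Step 1 — total variance = trace(Sigma) = Σ λ_i = 57 + 41 + 3 = 101.

Step 2 — fraction explained by component i = λ_i / Σ λ:
  PC1: 57/101 = 0.5644
  PC2: 41/101 = 0.4059
  PC3: 3/101 = 0.0297

Step 3 — cumulative fraction after k components = (λ_1 + ... + λ_k) / Σ λ:
  k = 1: 57/101 = 0.5644
  k = 2: (57 + 41)/101 = 98/101 = 0.9703
  k = 3: (57 + 41 + 3)/101 = 101/101 = 1

Summary (fraction, with percent):

explained: PC1 0.5644 (56.44%), PC2 0.4059 (40.59%), PC3 0.0297 (2.97%);  cumulative: 0.5644, 0.9703, 1


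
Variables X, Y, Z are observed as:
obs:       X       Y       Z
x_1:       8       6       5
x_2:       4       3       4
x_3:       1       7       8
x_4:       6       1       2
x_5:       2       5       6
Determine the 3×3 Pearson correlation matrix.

Step 1 — column means:
  mean(X) = (8 + 4 + 1 + 6 + 2) / 5 = 21/5 = 4.2
  mean(Y) = (6 + 3 + 7 + 1 + 5) / 5 = 22/5 = 4.4
  mean(Z) = (5 + 4 + 8 + 2 + 6) / 5 = 25/5 = 5

Step 2 — sample variances and covariances s[i,j] = (1/(n-1)) · Σ_k (x_{k,i} - mean_i) · (x_{k,j} - mean_j), with n-1 = 4:
  s[X,X] = ((3.8)·(3.8) + (-0.2)·(-0.2) + (-3.2)·(-3.2) + (1.8)·(1.8) + (-2.2)·(-2.2)) / 4 = 32.8/4 = 8.2
  s[X,Y] = ((3.8)·(1.6) + (-0.2)·(-1.4) + (-3.2)·(2.6) + (1.8)·(-3.4) + (-2.2)·(0.6)) / 4 = -9.4/4 = -2.35
  s[X,Z] = ((3.8)·(0) + (-0.2)·(-1) + (-3.2)·(3) + (1.8)·(-3) + (-2.2)·(1)) / 4 = -17/4 = -4.25
  s[Y,Y] = ((1.6)·(1.6) + (-1.4)·(-1.4) + (2.6)·(2.6) + (-3.4)·(-3.4) + (0.6)·(0.6)) / 4 = 23.2/4 = 5.8
  s[Y,Z] = ((1.6)·(0) + (-1.4)·(-1) + (2.6)·(3) + (-3.4)·(-3) + (0.6)·(1)) / 4 = 20/4 = 5
  s[Z,Z] = ((0)·(0) + (-1)·(-1) + (3)·(3) + (-3)·(-3) + (1)·(1)) / 4 = 20/4 = 5
  Sample standard deviations s_i = √(s[i,i]):
  s(X) = √(8.2) = 2.8636
  s(Y) = √(5.8) = 2.4083
  s(Z) = √(5) = 2.2361

Step 3 — r_{ij} = s_{ij} / (s_i · s_j):
  r[X,X] = 1 (diagonal).
  r[X,Y] = -2.35 / (2.8636 · 2.4083) = -2.35 / 6.8964 = -0.3408
  r[X,Z] = -4.25 / (2.8636 · 2.2361) = -4.25 / 6.4031 = -0.6637
  r[Y,Y] = 1 (diagonal).
  r[Y,Z] = 5 / (2.4083 · 2.2361) = 5 / 5.3852 = 0.9285
  r[Z,Z] = 1 (diagonal).

R is symmetric with unit diagonal. Assembling:

R = [[1, -0.3408, -0.6637],
 [-0.3408, 1, 0.9285],
 [-0.6637, 0.9285, 1]]


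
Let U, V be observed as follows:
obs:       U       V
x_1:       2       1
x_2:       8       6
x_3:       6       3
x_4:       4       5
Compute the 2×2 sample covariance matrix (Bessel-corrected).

Step 1 — column means:
  mean(U) = (2 + 8 + 6 + 4) / 4 = 20/4 = 5
  mean(V) = (1 + 6 + 3 + 5) / 4 = 15/4 = 3.75

Step 2 — sample covariance S[i,j] = (1/(n-1)) · Σ_k (x_{k,i} - mean_i) · (x_{k,j} - mean_j), with n-1 = 3.
  S[U,U] = ((-3)·(-3) + (3)·(3) + (1)·(1) + (-1)·(-1)) / 3 = 20/3 = 6.6667
  S[U,V] = ((-3)·(-2.75) + (3)·(2.25) + (1)·(-0.75) + (-1)·(1.25)) / 3 = 13/3 = 4.3333
  S[V,V] = ((-2.75)·(-2.75) + (2.25)·(2.25) + (-0.75)·(-0.75) + (1.25)·(1.25)) / 3 = 14.75/3 = 4.9167

S is symmetric (S[j,i] = S[i,j]). Assembling:

S = [[6.6667, 4.3333],
 [4.3333, 4.9167]]


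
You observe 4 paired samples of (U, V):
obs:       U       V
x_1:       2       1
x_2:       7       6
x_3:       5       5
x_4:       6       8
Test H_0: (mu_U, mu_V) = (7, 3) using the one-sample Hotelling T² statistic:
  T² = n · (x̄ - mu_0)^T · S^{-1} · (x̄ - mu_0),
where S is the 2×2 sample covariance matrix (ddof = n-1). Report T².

Step 1 — sample mean vector:
  mean(U) = (2 + 7 + 5 + 6) / 4 = 20/4 = 5
  mean(V) = (1 + 6 + 5 + 8) / 4 = 20/4 = 5
  x̄ = (5, 5),  deviation x̄ - mu_0 = (5, 5) - (7, 3) = (-2, 2).

Step 2 — sample covariance matrix, S[i,j] = (1/(n-1)) · Σ_k (x_{k,i} - mean_i) · (x_{k,j} - mean_j), divisor n-1 = 3:
  S[U,U] = ((-3)·(-3) + (2)·(2) + (0)·(0) + (1)·(1)) / 3 = 14/3 = 4.6667
  S[U,V] = ((-3)·(-4) + (2)·(1) + (0)·(0) + (1)·(3)) / 3 = 17/3 = 5.6667
  S[V,V] = ((-4)·(-4) + (1)·(1) + (0)·(0) + (3)·(3)) / 3 = 26/3 = 8.6667
  S = [[4.6667, 5.6667],
 [5.6667, 8.6667]].

Step 3 — invert S. det(S) = 4.6667·8.6667 - (5.6667)² = 8.3333.
  S^{-1} = (1/det) · [[d, -b], [-b, a]] = [[1.04, -0.68],
 [-0.68, 0.56]].

Step 4 — quadratic form (x̄ - mu_0)^T · S^{-1} · (x̄ - mu_0):
  S^{-1} · (x̄ - mu_0) = (-3.44, 2.48),
  (x̄ - mu_0)^T · [...] = (-2)·(-3.44) + (2)·(2.48) = 11.84.

Step 5 — scale by n: T² = 4 · 11.84 = 47.36.

T² ≈ 47.36


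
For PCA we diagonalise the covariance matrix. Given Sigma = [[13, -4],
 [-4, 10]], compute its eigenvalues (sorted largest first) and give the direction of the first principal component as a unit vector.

Step 1 — characteristic polynomial of 2×2 Sigma:
  det(Sigma - λI) = λ² - trace · λ + det = 0.
  trace = 13 + 10 = 23, det = 13·10 - (-4)² = 114.
Step 2 — discriminant:
  Δ = trace² - 4·det = 529 - 456 = 73.
Step 3 — eigenvalues:
  λ = (trace ± √Δ)/2 = (23 ± 8.544)/2,
  λ_1 = 15.772,  λ_2 = 7.228.

Step 4 — unit eigenvector for λ_1: solve (Sigma - λ_1 I)v = 0. First row:
  (13 - 15.772)·v_x + (-4)·v_y = 0, i.e. (-2.772)·v_x + (-4)·v_y = 0,
  so v ∝ (b, λ_1 - a) = (-4, 2.772); multiply by -1 so the first entry is positive: u = (4, -2.772).
  ||u|| = √((4)² + (-2.772)²) = √(23.684) ≈ 4.8666,
  v_1 = u/||u|| ≈ (0.8219, -0.5696) (||v_1|| = 1).

λ_1 = 15.772,  λ_2 = 7.228;  v_1 ≈ (0.8219, -0.5696)


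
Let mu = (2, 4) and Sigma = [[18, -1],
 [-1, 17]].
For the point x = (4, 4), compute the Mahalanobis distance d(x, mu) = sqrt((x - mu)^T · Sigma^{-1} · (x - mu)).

Step 1 — centre the observation: (x - mu) = (2, 0).

Step 2 — invert Sigma. det(Sigma) = 18·17 - (-1)² = 305.
  Sigma^{-1} = (1/det) · [[d, -b], [-b, a]] = [[0.0557, 0.0033],
 [0.0033, 0.059]].

Step 3 — form the quadratic (x - mu)^T · Sigma^{-1} · (x - mu):
  Sigma^{-1} · (x - mu) = (0.1115, 0.0066).
  (x - mu)^T · [Sigma^{-1} · (x - mu)] = (2)·(0.1115) + (0)·(0.0066) = 0.223.

Step 4 — take square root: d = √(0.223) ≈ 0.4722.

d(x, mu) = √(0.223) ≈ 0.4722


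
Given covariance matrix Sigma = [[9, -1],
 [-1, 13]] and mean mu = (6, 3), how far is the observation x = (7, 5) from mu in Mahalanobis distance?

Step 1 — centre the observation: (x - mu) = (1, 2).

Step 2 — invert Sigma. det(Sigma) = 9·13 - (-1)² = 116.
  Sigma^{-1} = (1/det) · [[d, -b], [-b, a]] = [[0.1121, 0.0086],
 [0.0086, 0.0776]].

Step 3 — form the quadratic (x - mu)^T · Sigma^{-1} · (x - mu):
  Sigma^{-1} · (x - mu) = (0.1293, 0.1638).
  (x - mu)^T · [Sigma^{-1} · (x - mu)] = (1)·(0.1293) + (2)·(0.1638) = 0.4569.

Step 4 — take square root: d = √(0.4569) ≈ 0.6759.

d(x, mu) = √(0.4569) ≈ 0.6759


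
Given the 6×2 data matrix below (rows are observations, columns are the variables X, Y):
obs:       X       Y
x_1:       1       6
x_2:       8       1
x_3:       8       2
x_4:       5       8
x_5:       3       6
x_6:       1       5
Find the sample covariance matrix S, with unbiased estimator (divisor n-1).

Step 1 — column means:
  mean(X) = (1 + 8 + 8 + 5 + 3 + 1) / 6 = 26/6 = 4.3333
  mean(Y) = (6 + 1 + 2 + 8 + 6 + 5) / 6 = 28/6 = 4.6667

Step 2 — sample covariance S[i,j] = (1/(n-1)) · Σ_k (x_{k,i} - mean_i) · (x_{k,j} - mean_j), with n-1 = 5.
  S[X,X] = ((-3.3333)·(-3.3333) + (3.6667)·(3.6667) + (3.6667)·(3.6667) + (0.6667)·(0.6667) + (-1.3333)·(-1.3333) + (-3.3333)·(-3.3333)) / 5 = 51.3333/5 = 10.2667
  S[X,Y] = ((-3.3333)·(1.3333) + (3.6667)·(-3.6667) + (3.6667)·(-2.6667) + (0.6667)·(3.3333) + (-1.3333)·(1.3333) + (-3.3333)·(0.3333)) / 5 = -28.3333/5 = -5.6667
  S[Y,Y] = ((1.3333)·(1.3333) + (-3.6667)·(-3.6667) + (-2.6667)·(-2.6667) + (3.3333)·(3.3333) + (1.3333)·(1.3333) + (0.3333)·(0.3333)) / 5 = 35.3333/5 = 7.0667

S is symmetric (S[j,i] = S[i,j]). Assembling:

S = [[10.2667, -5.6667],
 [-5.6667, 7.0667]]


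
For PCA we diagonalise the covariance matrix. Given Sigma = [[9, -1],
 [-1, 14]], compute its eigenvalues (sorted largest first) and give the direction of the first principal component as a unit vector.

Step 1 — characteristic polynomial of 2×2 Sigma:
  det(Sigma - λI) = λ² - trace · λ + det = 0.
  trace = 9 + 14 = 23, det = 9·14 - (-1)² = 125.
Step 2 — discriminant:
  Δ = trace² - 4·det = 529 - 500 = 29.
Step 3 — eigenvalues:
  λ = (trace ± √Δ)/2 = (23 ± 5.3852)/2,
  λ_1 = 14.1926,  λ_2 = 8.8074.

Step 4 — unit eigenvector for λ_1: solve (Sigma - λ_1 I)v = 0. First row:
  (9 - 14.1926)·v_x + (-1)·v_y = 0, i.e. (-5.1926)·v_x + (-1)·v_y = 0,
  so v ∝ (b, λ_1 - a) = (-1, 5.1926); multiply by -1 so the first entry is positive: u = (1, -5.1926).
  ||u|| = √((1)² + (-5.1926)²) = √(27.9629) ≈ 5.288,
  v_1 = u/||u|| ≈ (0.1891, -0.982) (||v_1|| = 1).

λ_1 = 14.1926,  λ_2 = 8.8074;  v_1 ≈ (0.1891, -0.982)


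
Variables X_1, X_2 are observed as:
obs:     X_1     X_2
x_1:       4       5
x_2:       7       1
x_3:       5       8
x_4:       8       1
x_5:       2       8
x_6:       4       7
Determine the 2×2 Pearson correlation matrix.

Step 1 — column means:
  mean(X_1) = (4 + 7 + 5 + 8 + 2 + 4) / 6 = 30/6 = 5
  mean(X_2) = (5 + 1 + 8 + 1 + 8 + 7) / 6 = 30/6 = 5

Step 2 — sample variances and covariances s[i,j] = (1/(n-1)) · Σ_k (x_{k,i} - mean_i) · (x_{k,j} - mean_j), with n-1 = 5:
  s[X_1,X_1] = ((-1)·(-1) + (2)·(2) + (0)·(0) + (3)·(3) + (-3)·(-3) + (-1)·(-1)) / 5 = 24/5 = 4.8
  s[X_1,X_2] = ((-1)·(0) + (2)·(-4) + (0)·(3) + (3)·(-4) + (-3)·(3) + (-1)·(2)) / 5 = -31/5 = -6.2
  s[X_2,X_2] = ((0)·(0) + (-4)·(-4) + (3)·(3) + (-4)·(-4) + (3)·(3) + (2)·(2)) / 5 = 54/5 = 10.8
  Sample standard deviations s_i = √(s[i,i]):
  s(X_1) = √(4.8) = 2.1909
  s(X_2) = √(10.8) = 3.2863

Step 3 — r_{ij} = s_{ij} / (s_i · s_j):
  r[X_1,X_1] = 1 (diagonal).
  r[X_1,X_2] = -6.2 / (2.1909 · 3.2863) = -6.2 / 7.2 = -0.8611
  r[X_2,X_2] = 1 (diagonal).

R is symmetric with unit diagonal. Assembling:

R = [[1, -0.8611],
 [-0.8611, 1]]


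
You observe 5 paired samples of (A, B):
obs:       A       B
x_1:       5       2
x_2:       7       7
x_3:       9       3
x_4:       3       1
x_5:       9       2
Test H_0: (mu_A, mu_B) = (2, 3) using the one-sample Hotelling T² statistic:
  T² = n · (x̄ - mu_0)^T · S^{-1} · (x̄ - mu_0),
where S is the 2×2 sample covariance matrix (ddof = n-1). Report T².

Step 1 — sample mean vector:
  mean(A) = (5 + 7 + 9 + 3 + 9) / 5 = 33/5 = 6.6
  mean(B) = (2 + 7 + 3 + 1 + 2) / 5 = 15/5 = 3
  x̄ = (6.6, 3),  deviation x̄ - mu_0 = (6.6, 3) - (2, 3) = (4.6, 0).

Step 2 — sample covariance matrix, S[i,j] = (1/(n-1)) · Σ_k (x_{k,i} - mean_i) · (x_{k,j} - mean_j), divisor n-1 = 4:
  S[A,A] = ((-1.6)·(-1.6) + (0.4)·(0.4) + (2.4)·(2.4) + (-3.6)·(-3.6) + (2.4)·(2.4)) / 4 = 27.2/4 = 6.8
  S[A,B] = ((-1.6)·(-1) + (0.4)·(4) + (2.4)·(0) + (-3.6)·(-2) + (2.4)·(-1)) / 4 = 8/4 = 2
  S[B,B] = ((-1)·(-1) + (4)·(4) + (0)·(0) + (-2)·(-2) + (-1)·(-1)) / 4 = 22/4 = 5.5
  S = [[6.8, 2],
 [2, 5.5]].

Step 3 — invert S. det(S) = 6.8·5.5 - (2)² = 33.4.
  S^{-1} = (1/det) · [[d, -b], [-b, a]] = [[0.1647, -0.0599],
 [-0.0599, 0.2036]].

Step 4 — quadratic form (x̄ - mu_0)^T · S^{-1} · (x̄ - mu_0):
  S^{-1} · (x̄ - mu_0) = (0.7575, -0.2754),
  (x̄ - mu_0)^T · [...] = (4.6)·(0.7575) + (0)·(-0.2754) = 3.4844.

Step 5 — scale by n: T² = 5 · 3.4844 = 17.4222.

T² ≈ 17.4222


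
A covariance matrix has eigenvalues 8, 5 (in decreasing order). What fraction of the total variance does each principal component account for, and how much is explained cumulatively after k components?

Step 1 — total variance = trace(Sigma) = Σ λ_i = 8 + 5 = 13.

Step 2 — fraction explained by component i = λ_i / Σ λ:
  PC1: 8/13 = 0.6154
  PC2: 5/13 = 0.3846

Step 3 — cumulative fraction after k components = (λ_1 + ... + λ_k) / Σ λ:
  k = 1: 8/13 = 0.6154
  k = 2: (8 + 5)/13 = 13/13 = 1

Summary (fraction, with percent):

explained: PC1 0.6154 (61.54%), PC2 0.3846 (38.46%);  cumulative: 0.6154, 1


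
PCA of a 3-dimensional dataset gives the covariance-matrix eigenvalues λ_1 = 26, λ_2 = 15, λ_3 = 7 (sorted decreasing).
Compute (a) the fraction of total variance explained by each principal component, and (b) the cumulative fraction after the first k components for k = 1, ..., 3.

Step 1 — total variance = trace(Sigma) = Σ λ_i = 26 + 15 + 7 = 48.

Step 2 — fraction explained by component i = λ_i / Σ λ:
  PC1: 26/48 = 0.5417
  PC2: 15/48 = 0.3125
  PC3: 7/48 = 0.1458

Step 3 — cumulative fraction after k components = (λ_1 + ... + λ_k) / Σ λ:
  k = 1: 26/48 = 0.5417
  k = 2: (26 + 15)/48 = 41/48 = 0.8542
  k = 3: (26 + 15 + 7)/48 = 48/48 = 1

Summary (fraction, with percent):

explained: PC1 0.5417 (54.17%), PC2 0.3125 (31.25%), PC3 0.1458 (14.58%);  cumulative: 0.5417, 0.8542, 1


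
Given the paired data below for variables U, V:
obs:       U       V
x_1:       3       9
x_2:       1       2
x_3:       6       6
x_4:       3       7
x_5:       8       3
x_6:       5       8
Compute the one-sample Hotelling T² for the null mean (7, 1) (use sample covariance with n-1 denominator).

Step 1 — sample mean vector:
  mean(U) = (3 + 1 + 6 + 3 + 8 + 5) / 6 = 26/6 = 4.3333
  mean(V) = (9 + 2 + 6 + 7 + 3 + 8) / 6 = 35/6 = 5.8333
  x̄ = (4.3333, 5.8333),  deviation x̄ - mu_0 = (4.3333, 5.8333) - (7, 1) = (-2.6667, 4.8333).

Step 2 — sample covariance matrix, S[i,j] = (1/(n-1)) · Σ_k (x_{k,i} - mean_i) · (x_{k,j} - mean_j), divisor n-1 = 5:
  S[U,U] = ((-1.3333)·(-1.3333) + (-3.3333)·(-3.3333) + (1.6667)·(1.6667) + (-1.3333)·(-1.3333) + (3.6667)·(3.6667) + (0.6667)·(0.6667)) / 5 = 31.3333/5 = 6.2667
  S[U,V] = ((-1.3333)·(3.1667) + (-3.3333)·(-3.8333) + (1.6667)·(0.1667) + (-1.3333)·(1.1667) + (3.6667)·(-2.8333) + (0.6667)·(2.1667)) / 5 = -1.6667/5 = -0.3333
  S[V,V] = ((3.1667)·(3.1667) + (-3.8333)·(-3.8333) + (0.1667)·(0.1667) + (1.1667)·(1.1667) + (-2.8333)·(-2.8333) + (2.1667)·(2.1667)) / 5 = 38.8333/5 = 7.7667
  S = [[6.2667, -0.3333],
 [-0.3333, 7.7667]].

Step 3 — invert S. det(S) = 6.2667·7.7667 - (-0.3333)² = 48.56.
  S^{-1} = (1/det) · [[d, -b], [-b, a]] = [[0.1599, 0.0069],
 [0.0069, 0.129]].

Step 4 — quadratic form (x̄ - mu_0)^T · S^{-1} · (x̄ - mu_0):
  S^{-1} · (x̄ - mu_0) = (-0.3933, 0.6054),
  (x̄ - mu_0)^T · [...] = (-2.6667)·(-0.3933) + (4.8333)·(0.6054) = 3.9752.

Step 5 — scale by n: T² = 6 · 3.9752 = 23.8509.

T² ≈ 23.8509


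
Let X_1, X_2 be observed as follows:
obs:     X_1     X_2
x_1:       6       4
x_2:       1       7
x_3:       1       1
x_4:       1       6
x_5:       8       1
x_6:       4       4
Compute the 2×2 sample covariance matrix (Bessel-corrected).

Step 1 — column means:
  mean(X_1) = (6 + 1 + 1 + 1 + 8 + 4) / 6 = 21/6 = 3.5
  mean(X_2) = (4 + 7 + 1 + 6 + 1 + 4) / 6 = 23/6 = 3.8333

Step 2 — sample covariance S[i,j] = (1/(n-1)) · Σ_k (x_{k,i} - mean_i) · (x_{k,j} - mean_j), with n-1 = 5.
  S[X_1,X_1] = ((2.5)·(2.5) + (-2.5)·(-2.5) + (-2.5)·(-2.5) + (-2.5)·(-2.5) + (4.5)·(4.5) + (0.5)·(0.5)) / 5 = 45.5/5 = 9.1
  S[X_1,X_2] = ((2.5)·(0.1667) + (-2.5)·(3.1667) + (-2.5)·(-2.8333) + (-2.5)·(2.1667) + (4.5)·(-2.8333) + (0.5)·(0.1667)) / 5 = -18.5/5 = -3.7
  S[X_2,X_2] = ((0.1667)·(0.1667) + (3.1667)·(3.1667) + (-2.8333)·(-2.8333) + (2.1667)·(2.1667) + (-2.8333)·(-2.8333) + (0.1667)·(0.1667)) / 5 = 30.8333/5 = 6.1667

S is symmetric (S[j,i] = S[i,j]). Assembling:

S = [[9.1, -3.7],
 [-3.7, 6.1667]]


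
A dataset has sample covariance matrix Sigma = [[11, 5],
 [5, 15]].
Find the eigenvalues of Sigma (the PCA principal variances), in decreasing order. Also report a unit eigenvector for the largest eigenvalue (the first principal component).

Step 1 — characteristic polynomial of 2×2 Sigma:
  det(Sigma - λI) = λ² - trace · λ + det = 0.
  trace = 11 + 15 = 26, det = 11·15 - (5)² = 140.
Step 2 — discriminant:
  Δ = trace² - 4·det = 676 - 560 = 116.
Step 3 — eigenvalues:
  λ = (trace ± √Δ)/2 = (26 ± 10.7703)/2,
  λ_1 = 18.3852,  λ_2 = 7.6148.

Step 4 — unit eigenvector for λ_1: solve (Sigma - λ_1 I)v = 0. First row:
  (11 - 18.3852)·v_x + (5)·v_y = 0, i.e. (-7.3852)·v_x + (5)·v_y = 0,
  so v ∝ (b, λ_1 - a) = (5, 7.3852) = u.
  ||u|| = √((5)² + (7.3852)²) = √(79.5407) ≈ 8.9186,
  v_1 = u/||u|| ≈ (0.5606, 0.8281) (||v_1|| = 1).

λ_1 = 18.3852,  λ_2 = 7.6148;  v_1 ≈ (0.5606, 0.8281)


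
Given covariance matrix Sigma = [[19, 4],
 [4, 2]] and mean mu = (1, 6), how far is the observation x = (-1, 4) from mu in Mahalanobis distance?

Step 1 — centre the observation: (x - mu) = (-2, -2).

Step 2 — invert Sigma. det(Sigma) = 19·2 - (4)² = 22.
  Sigma^{-1} = (1/det) · [[d, -b], [-b, a]] = [[0.0909, -0.1818],
 [-0.1818, 0.8636]].

Step 3 — form the quadratic (x - mu)^T · Sigma^{-1} · (x - mu):
  Sigma^{-1} · (x - mu) = (0.1818, -1.3636).
  (x - mu)^T · [Sigma^{-1} · (x - mu)] = (-2)·(0.1818) + (-2)·(-1.3636) = 2.3636.

Step 4 — take square root: d = √(2.3636) ≈ 1.5374.

d(x, mu) = √(2.3636) ≈ 1.5374


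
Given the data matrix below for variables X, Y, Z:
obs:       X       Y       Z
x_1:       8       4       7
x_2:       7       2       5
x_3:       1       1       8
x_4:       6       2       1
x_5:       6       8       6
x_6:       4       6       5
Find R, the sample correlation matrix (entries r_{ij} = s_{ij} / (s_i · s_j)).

Step 1 — column means:
  mean(X) = (8 + 7 + 1 + 6 + 6 + 4) / 6 = 32/6 = 5.3333
  mean(Y) = (4 + 2 + 1 + 2 + 8 + 6) / 6 = 23/6 = 3.8333
  mean(Z) = (7 + 5 + 8 + 1 + 6 + 5) / 6 = 32/6 = 5.3333

Step 2 — sample variances and covariances s[i,j] = (1/(n-1)) · Σ_k (x_{k,i} - mean_i) · (x_{k,j} - mean_j), with n-1 = 5:
  s[X,X] = ((2.6667)·(2.6667) + (1.6667)·(1.6667) + (-4.3333)·(-4.3333) + (0.6667)·(0.6667) + (0.6667)·(0.6667) + (-1.3333)·(-1.3333)) / 5 = 31.3333/5 = 6.2667
  s[X,Y] = ((2.6667)·(0.1667) + (1.6667)·(-1.8333) + (-4.3333)·(-2.8333) + (0.6667)·(-1.8333) + (0.6667)·(4.1667) + (-1.3333)·(2.1667)) / 5 = 8.3333/5 = 1.6667
  s[X,Z] = ((2.6667)·(1.6667) + (1.6667)·(-0.3333) + (-4.3333)·(2.6667) + (0.6667)·(-4.3333) + (0.6667)·(0.6667) + (-1.3333)·(-0.3333)) / 5 = -9.6667/5 = -1.9333
  s[Y,Y] = ((0.1667)·(0.1667) + (-1.8333)·(-1.8333) + (-2.8333)·(-2.8333) + (-1.8333)·(-1.8333) + (4.1667)·(4.1667) + (2.1667)·(2.1667)) / 5 = 36.8333/5 = 7.3667
  s[Y,Z] = ((0.1667)·(1.6667) + (-1.8333)·(-0.3333) + (-2.8333)·(2.6667) + (-1.8333)·(-4.3333) + (4.1667)·(0.6667) + (2.1667)·(-0.3333)) / 5 = 3.3333/5 = 0.6667
  s[Z,Z] = ((1.6667)·(1.6667) + (-0.3333)·(-0.3333) + (2.6667)·(2.6667) + (-4.3333)·(-4.3333) + (0.6667)·(0.6667) + (-0.3333)·(-0.3333)) / 5 = 29.3333/5 = 5.8667
  Sample standard deviations s_i = √(s[i,i]):
  s(X) = √(6.2667) = 2.5033
  s(Y) = √(7.3667) = 2.7142
  s(Z) = √(5.8667) = 2.4221

Step 3 — r_{ij} = s_{ij} / (s_i · s_j):
  r[X,X] = 1 (diagonal).
  r[X,Y] = 1.6667 / (2.5033 · 2.7142) = 1.6667 / 6.7944 = 0.2453
  r[X,Z] = -1.9333 / (2.5033 · 2.4221) = -1.9333 / 6.0634 = -0.3189
  r[Y,Y] = 1 (diagonal).
  r[Y,Z] = 0.6667 / (2.7142 · 2.4221) = 0.6667 / 6.574 = 0.1014
  r[Z,Z] = 1 (diagonal).

R is symmetric with unit diagonal. Assembling:

R = [[1, 0.2453, -0.3189],
 [0.2453, 1, 0.1014],
 [-0.3189, 0.1014, 1]]


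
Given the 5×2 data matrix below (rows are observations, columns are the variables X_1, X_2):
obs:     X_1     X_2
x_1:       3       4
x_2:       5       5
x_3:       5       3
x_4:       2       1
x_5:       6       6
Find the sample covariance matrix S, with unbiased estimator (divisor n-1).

Step 1 — column means:
  mean(X_1) = (3 + 5 + 5 + 2 + 6) / 5 = 21/5 = 4.2
  mean(X_2) = (4 + 5 + 3 + 1 + 6) / 5 = 19/5 = 3.8

Step 2 — sample covariance S[i,j] = (1/(n-1)) · Σ_k (x_{k,i} - mean_i) · (x_{k,j} - mean_j), with n-1 = 4.
  S[X_1,X_1] = ((-1.2)·(-1.2) + (0.8)·(0.8) + (0.8)·(0.8) + (-2.2)·(-2.2) + (1.8)·(1.8)) / 4 = 10.8/4 = 2.7
  S[X_1,X_2] = ((-1.2)·(0.2) + (0.8)·(1.2) + (0.8)·(-0.8) + (-2.2)·(-2.8) + (1.8)·(2.2)) / 4 = 10.2/4 = 2.55
  S[X_2,X_2] = ((0.2)·(0.2) + (1.2)·(1.2) + (-0.8)·(-0.8) + (-2.8)·(-2.8) + (2.2)·(2.2)) / 4 = 14.8/4 = 3.7

S is symmetric (S[j,i] = S[i,j]). Assembling:

S = [[2.7, 2.55],
 [2.55, 3.7]]


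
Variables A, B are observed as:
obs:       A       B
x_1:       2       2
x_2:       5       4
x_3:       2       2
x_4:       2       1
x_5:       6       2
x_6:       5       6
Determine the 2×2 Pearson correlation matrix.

Step 1 — column means:
  mean(A) = (2 + 5 + 2 + 2 + 6 + 5) / 6 = 22/6 = 3.6667
  mean(B) = (2 + 4 + 2 + 1 + 2 + 6) / 6 = 17/6 = 2.8333

Step 2 — sample variances and covariances s[i,j] = (1/(n-1)) · Σ_k (x_{k,i} - mean_i) · (x_{k,j} - mean_j), with n-1 = 5:
  s[A,A] = ((-1.6667)·(-1.6667) + (1.3333)·(1.3333) + (-1.6667)·(-1.6667) + (-1.6667)·(-1.6667) + (2.3333)·(2.3333) + (1.3333)·(1.3333)) / 5 = 17.3333/5 = 3.4667
  s[A,B] = ((-1.6667)·(-0.8333) + (1.3333)·(1.1667) + (-1.6667)·(-0.8333) + (-1.6667)·(-1.8333) + (2.3333)·(-0.8333) + (1.3333)·(3.1667)) / 5 = 9.6667/5 = 1.9333
  s[B,B] = ((-0.8333)·(-0.8333) + (1.1667)·(1.1667) + (-0.8333)·(-0.8333) + (-1.8333)·(-1.8333) + (-0.8333)·(-0.8333) + (3.1667)·(3.1667)) / 5 = 16.8333/5 = 3.3667
  Sample standard deviations s_i = √(s[i,i]):
  s(A) = √(3.4667) = 1.8619
  s(B) = √(3.3667) = 1.8348

Step 3 — r_{ij} = s_{ij} / (s_i · s_j):
  r[A,A] = 1 (diagonal).
  r[A,B] = 1.9333 / (1.8619 · 1.8348) = 1.9333 / 3.4163 = 0.5659
  r[B,B] = 1 (diagonal).

R is symmetric with unit diagonal. Assembling:

R = [[1, 0.5659],
 [0.5659, 1]]


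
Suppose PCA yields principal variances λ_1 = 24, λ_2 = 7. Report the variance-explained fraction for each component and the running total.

Step 1 — total variance = trace(Sigma) = Σ λ_i = 24 + 7 = 31.

Step 2 — fraction explained by component i = λ_i / Σ λ:
  PC1: 24/31 = 0.7742
  PC2: 7/31 = 0.2258

Step 3 — cumulative fraction after k components = (λ_1 + ... + λ_k) / Σ λ:
  k = 1: 24/31 = 0.7742
  k = 2: (24 + 7)/31 = 31/31 = 1

Summary (fraction, with percent):

explained: PC1 0.7742 (77.42%), PC2 0.2258 (22.58%);  cumulative: 0.7742, 1


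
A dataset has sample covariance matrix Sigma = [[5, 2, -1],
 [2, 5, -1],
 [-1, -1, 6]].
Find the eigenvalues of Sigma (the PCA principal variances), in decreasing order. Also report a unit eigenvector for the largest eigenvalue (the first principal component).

Step 1 — characteristic polynomial p(λ) = det(λI - Sigma) = λ³ - tr·λ² + c_1·λ - det, where tr = trace, c_1 = sum of the principal 2×2 minors, det = det(Sigma):
  tr = 5 + 5 + 6 = 16,
  c_1 = (5·5 - (2)²) + (5·6 - (-1)²) + (5·6 - (-1)²) = 21 + 29 + 29 = 79,
  det = 5·(5·6 - (-1)²) - (2)·((2)·6 - (-1)·(-1)) + (-1)·((2)·(-1) - 5·(-1)) = 5·(29) - (2)·(11) + (-1)·(3) = 120.
  So p(λ) = λ³ - 16λ² + 79λ - 120.
Step 2 — look for an integer root (rational root theorem: any rational root is an integer divisor of 120). Testing λ = 3:
  p(3) = 27 - 144 + 237 - 120 = 0  ✓
  Dividing out (λ - 3): p(λ) = (λ - 3)(λ² - 13λ + 40).
Step 3 — remaining eigenvalues from the quadratic λ² - 13λ + 40 = 0:
  Δ = 13² - 4·40 = 169 - 160 = 9,  λ = (13 ± √9)/2 = (13 ± 3)/2 = 8 or 5.
  Sorted: λ_1 = 8,  λ_2 = 5,  λ_3 = 3  (check: sum = 16 = tr ✓).

Step 4 — unit eigenvector for λ_1 = 8: v spans the null space of (Sigma - λ_1 I), whose rows are
  r_1 = (-3, 2, -1),  r_2 = (2, -3, -1),  r_3 = (-1, -1, -2).
  v is orthogonal to every row, so take v ∝ r_1 × r_2 = ((2)·(-1) - (-1)·(-3), (-1)·(2) - (-3)·(-1), (-3)·(-3) - (2)·(2)) = (-5, -5, 5).
  Rescale (divide by 5; multiply by -1 so the first nonzero entry is positive): u = (1, 1, -1).
  ||u|| = √((1)² + (1)² + (-1)²) = √(3) ≈ 1.7321,  v_1 = u/||u|| ≈ (0.5774, 0.5774, -0.5774) (||v_1|| = 1).

λ_1 = 8,  λ_2 = 5,  λ_3 = 3;  v_1 ≈ (0.5774, 0.5774, -0.5774)


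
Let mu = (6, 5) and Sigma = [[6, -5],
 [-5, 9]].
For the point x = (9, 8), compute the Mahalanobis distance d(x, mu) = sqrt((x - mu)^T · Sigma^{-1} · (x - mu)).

Step 1 — centre the observation: (x - mu) = (3, 3).

Step 2 — invert Sigma. det(Sigma) = 6·9 - (-5)² = 29.
  Sigma^{-1} = (1/det) · [[d, -b], [-b, a]] = [[0.3103, 0.1724],
 [0.1724, 0.2069]].

Step 3 — form the quadratic (x - mu)^T · Sigma^{-1} · (x - mu):
  Sigma^{-1} · (x - mu) = (1.4483, 1.1379).
  (x - mu)^T · [Sigma^{-1} · (x - mu)] = (3)·(1.4483) + (3)·(1.1379) = 7.7586.

Step 4 — take square root: d = √(7.7586) ≈ 2.7854.

d(x, mu) = √(7.7586) ≈ 2.7854


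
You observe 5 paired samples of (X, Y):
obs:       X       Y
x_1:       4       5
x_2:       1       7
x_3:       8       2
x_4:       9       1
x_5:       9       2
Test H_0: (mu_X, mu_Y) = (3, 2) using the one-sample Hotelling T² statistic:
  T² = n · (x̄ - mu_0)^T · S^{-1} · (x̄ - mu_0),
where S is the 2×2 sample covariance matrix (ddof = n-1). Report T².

Step 1 — sample mean vector:
  mean(X) = (4 + 1 + 8 + 9 + 9) / 5 = 31/5 = 6.2
  mean(Y) = (5 + 7 + 2 + 1 + 2) / 5 = 17/5 = 3.4
  x̄ = (6.2, 3.4),  deviation x̄ - mu_0 = (6.2, 3.4) - (3, 2) = (3.2, 1.4).

Step 2 — sample covariance matrix, S[i,j] = (1/(n-1)) · Σ_k (x_{k,i} - mean_i) · (x_{k,j} - mean_j), divisor n-1 = 4:
  S[X,X] = ((-2.2)·(-2.2) + (-5.2)·(-5.2) + (1.8)·(1.8) + (2.8)·(2.8) + (2.8)·(2.8)) / 4 = 50.8/4 = 12.7
  S[X,Y] = ((-2.2)·(1.6) + (-5.2)·(3.6) + (1.8)·(-1.4) + (2.8)·(-2.4) + (2.8)·(-1.4)) / 4 = -35.4/4 = -8.85
  S[Y,Y] = ((1.6)·(1.6) + (3.6)·(3.6) + (-1.4)·(-1.4) + (-2.4)·(-2.4) + (-1.4)·(-1.4)) / 4 = 25.2/4 = 6.3
  S = [[12.7, -8.85],
 [-8.85, 6.3]].

Step 3 — invert S. det(S) = 12.7·6.3 - (-8.85)² = 1.6875.
  S^{-1} = (1/det) · [[d, -b], [-b, a]] = [[3.7333, 5.2444],
 [5.2444, 7.5259]].

Step 4 — quadratic form (x̄ - mu_0)^T · S^{-1} · (x̄ - mu_0):
  S^{-1} · (x̄ - mu_0) = (19.2889, 27.3185),
  (x̄ - mu_0)^T · [...] = (3.2)·(19.2889) + (1.4)·(27.3185) = 99.9704.

Step 5 — scale by n: T² = 5 · 99.9704 = 499.8519.

T² ≈ 499.8519


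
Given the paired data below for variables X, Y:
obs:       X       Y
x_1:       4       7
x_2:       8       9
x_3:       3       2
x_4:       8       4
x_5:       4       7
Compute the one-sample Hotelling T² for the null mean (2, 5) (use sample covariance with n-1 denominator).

Step 1 — sample mean vector:
  mean(X) = (4 + 8 + 3 + 8 + 4) / 5 = 27/5 = 5.4
  mean(Y) = (7 + 9 + 2 + 4 + 7) / 5 = 29/5 = 5.8
  x̄ = (5.4, 5.8),  deviation x̄ - mu_0 = (5.4, 5.8) - (2, 5) = (3.4, 0.8).

Step 2 — sample covariance matrix, S[i,j] = (1/(n-1)) · Σ_k (x_{k,i} - mean_i) · (x_{k,j} - mean_j), divisor n-1 = 4:
  S[X,X] = ((-1.4)·(-1.4) + (2.6)·(2.6) + (-2.4)·(-2.4) + (2.6)·(2.6) + (-1.4)·(-1.4)) / 4 = 23.2/4 = 5.8
  S[X,Y] = ((-1.4)·(1.2) + (2.6)·(3.2) + (-2.4)·(-3.8) + (2.6)·(-1.8) + (-1.4)·(1.2)) / 4 = 9.4/4 = 2.35
  S[Y,Y] = ((1.2)·(1.2) + (3.2)·(3.2) + (-3.8)·(-3.8) + (-1.8)·(-1.8) + (1.2)·(1.2)) / 4 = 30.8/4 = 7.7
  S = [[5.8, 2.35],
 [2.35, 7.7]].

Step 3 — invert S. det(S) = 5.8·7.7 - (2.35)² = 39.1375.
  S^{-1} = (1/det) · [[d, -b], [-b, a]] = [[0.1967, -0.06],
 [-0.06, 0.1482]].

Step 4 — quadratic form (x̄ - mu_0)^T · S^{-1} · (x̄ - mu_0):
  S^{-1} · (x̄ - mu_0) = (0.6209, -0.0856),
  (x̄ - mu_0)^T · [...] = (3.4)·(0.6209) + (0.8)·(-0.0856) = 2.0425.

Step 5 — scale by n: T² = 5 · 2.0425 = 10.2127.

T² ≈ 10.2127
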